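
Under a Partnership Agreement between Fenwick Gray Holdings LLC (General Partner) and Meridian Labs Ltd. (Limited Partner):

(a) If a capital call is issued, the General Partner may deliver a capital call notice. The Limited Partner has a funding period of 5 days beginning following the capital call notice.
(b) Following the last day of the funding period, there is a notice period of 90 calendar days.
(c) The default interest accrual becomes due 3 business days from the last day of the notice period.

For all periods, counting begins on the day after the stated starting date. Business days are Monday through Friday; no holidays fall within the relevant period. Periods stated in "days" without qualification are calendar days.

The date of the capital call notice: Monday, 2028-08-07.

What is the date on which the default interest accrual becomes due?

The last day of the funding period: 2028-08-07 + 5 days = 2028-08-12.
The last day of the notice period: 2028-08-12 + 90 days = 2028-11-10.
The date on which the default interest accrual becomes due: counting 3 business days from Friday, 2028-11-10 (Nov 13, Nov 14, Nov 15, skipping weekends) reaches Wednesday, 2028-11-15.

2028-11-15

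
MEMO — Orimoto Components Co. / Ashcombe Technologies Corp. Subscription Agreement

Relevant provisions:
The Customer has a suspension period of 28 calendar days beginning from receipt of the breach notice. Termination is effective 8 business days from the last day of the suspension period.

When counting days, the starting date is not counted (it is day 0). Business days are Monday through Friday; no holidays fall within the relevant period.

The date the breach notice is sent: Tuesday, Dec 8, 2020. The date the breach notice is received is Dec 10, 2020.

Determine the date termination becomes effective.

Jan 19, 2021

Adding 28 calendar days to Dec 10, 2020 gives Jan 7, 2021, which is the last day of the suspension period.
From Thursday, Jan 7, 2021, 8 business days (Jan 8, Jan 11, Jan 12, Jan 13, Jan 14, Jan 15, Jan 18, Jan 19, skipping weekends) brings us to Tuesday, Jan 19, 2021, which is the date termination becomes effective.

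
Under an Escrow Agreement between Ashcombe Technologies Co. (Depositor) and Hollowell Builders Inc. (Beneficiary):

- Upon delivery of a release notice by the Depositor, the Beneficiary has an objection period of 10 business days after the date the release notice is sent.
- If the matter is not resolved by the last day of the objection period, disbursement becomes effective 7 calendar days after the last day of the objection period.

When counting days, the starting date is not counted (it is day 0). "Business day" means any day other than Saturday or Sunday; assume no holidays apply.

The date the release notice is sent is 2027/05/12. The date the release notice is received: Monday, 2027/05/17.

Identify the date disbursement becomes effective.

2027/06/02

The last day of the objection period: counting 10 business days from Wednesday, 2027/05/12 (May 13, May 14, May 17, May 18, May 19, May 20, May 21, May 24, May 25, May 26, skipping weekends) reaches Wednesday, 2027/05/26.
Adding 7 calendar days to 2027/05/26 gives 2027/06/02, which is the date disbursement becomes effective.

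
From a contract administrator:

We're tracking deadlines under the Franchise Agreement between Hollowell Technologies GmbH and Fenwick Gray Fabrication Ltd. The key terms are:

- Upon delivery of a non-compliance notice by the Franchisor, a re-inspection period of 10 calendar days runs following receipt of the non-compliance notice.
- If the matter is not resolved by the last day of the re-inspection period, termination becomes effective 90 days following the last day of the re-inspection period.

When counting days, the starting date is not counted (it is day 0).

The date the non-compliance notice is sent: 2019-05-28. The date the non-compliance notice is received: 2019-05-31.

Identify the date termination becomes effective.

The last day of the re-inspection period: 10 calendar days after 2019-05-31 is 2019-06-10.
Adding 90 calendar days to 2019-06-10 gives 2019-09-08, which is the date termination becomes effective.

2019-09-08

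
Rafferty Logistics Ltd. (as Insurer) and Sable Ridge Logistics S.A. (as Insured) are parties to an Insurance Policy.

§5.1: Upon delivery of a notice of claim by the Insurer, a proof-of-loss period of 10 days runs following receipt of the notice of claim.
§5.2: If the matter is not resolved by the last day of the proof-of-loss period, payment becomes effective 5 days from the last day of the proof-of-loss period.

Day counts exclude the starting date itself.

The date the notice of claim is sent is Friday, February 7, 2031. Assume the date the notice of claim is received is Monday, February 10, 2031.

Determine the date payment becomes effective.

The last day of the proof-of-loss period: February 10, 2031 + 10 days = February 20, 2031.
The date payment becomes effective: 5 calendar days after February 20, 2031 is February 25, 2031.

February 25, 2031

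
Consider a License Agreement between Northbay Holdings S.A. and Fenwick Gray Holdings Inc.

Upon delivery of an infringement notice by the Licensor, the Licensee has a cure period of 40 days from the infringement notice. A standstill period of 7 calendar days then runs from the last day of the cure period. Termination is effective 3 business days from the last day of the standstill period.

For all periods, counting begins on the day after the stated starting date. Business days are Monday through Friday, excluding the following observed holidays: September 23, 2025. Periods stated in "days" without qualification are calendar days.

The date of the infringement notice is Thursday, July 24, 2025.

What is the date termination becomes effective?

September 12, 2025

Adding 40 calendar days to July 24, 2025 gives September 2, 2025, which is the last day of the cure period.
The last day of the standstill period: 7 calendar days after September 2, 2025 is September 9, 2025.
The date termination becomes effective: counting 3 business days from Tuesday, September 9, 2025 (Sep 10, Sep 11, Sep 12, skipping weekends) reaches Friday, September 12, 2025.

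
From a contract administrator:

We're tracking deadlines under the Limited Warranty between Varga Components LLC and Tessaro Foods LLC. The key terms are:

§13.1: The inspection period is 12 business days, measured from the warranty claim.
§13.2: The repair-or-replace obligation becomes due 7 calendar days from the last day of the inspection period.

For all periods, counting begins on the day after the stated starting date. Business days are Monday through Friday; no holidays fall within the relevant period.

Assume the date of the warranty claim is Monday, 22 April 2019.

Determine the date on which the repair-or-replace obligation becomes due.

15 May 2019

The last day of the inspection period: counting 12 business days from Monday, 22 April 2019 (Apr 23, Apr 24, Apr 25, Apr 26, …, May 6, May 7, May 8, skipping weekends) reaches Wednesday, 8 May 2019.
Adding 7 calendar days to 8 May 2019 gives 15 May 2019, which is the date on which the repair-or-replace obligation becomes due.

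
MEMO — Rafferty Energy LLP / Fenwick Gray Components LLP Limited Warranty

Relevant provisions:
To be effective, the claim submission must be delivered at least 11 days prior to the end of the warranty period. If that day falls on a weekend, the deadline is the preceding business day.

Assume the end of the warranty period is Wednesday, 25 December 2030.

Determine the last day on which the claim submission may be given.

13 December 2030

25 December 2030 minus 11 days is 14 December 2030. That is a Saturday, so the deadline moves back to Friday, 13 December 2030.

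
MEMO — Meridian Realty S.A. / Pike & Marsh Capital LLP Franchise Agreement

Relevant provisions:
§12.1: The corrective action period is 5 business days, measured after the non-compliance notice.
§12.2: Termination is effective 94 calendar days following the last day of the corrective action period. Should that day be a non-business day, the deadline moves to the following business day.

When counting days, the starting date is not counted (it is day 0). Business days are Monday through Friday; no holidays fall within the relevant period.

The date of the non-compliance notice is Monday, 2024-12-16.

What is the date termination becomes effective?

The last day of the corrective action period: counting 5 business days from Monday, 2024-12-16 (Dec 17, Dec 18, Dec 19, Dec 20, Dec 23, skipping weekends) reaches Monday, 2024-12-23.
The date termination becomes effective: 94 calendar days after 2024-12-23 is 2025-03-27. 2025-03-27 is a Thursday, so no roll-forward applies.

2025-03-27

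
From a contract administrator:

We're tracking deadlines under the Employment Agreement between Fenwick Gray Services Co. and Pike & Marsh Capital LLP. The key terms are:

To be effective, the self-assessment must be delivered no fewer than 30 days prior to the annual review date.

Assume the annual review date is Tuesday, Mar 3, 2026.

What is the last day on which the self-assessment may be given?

Mar 3, 2026 minus 30 days is Feb 1, 2026.

Feb 1, 2026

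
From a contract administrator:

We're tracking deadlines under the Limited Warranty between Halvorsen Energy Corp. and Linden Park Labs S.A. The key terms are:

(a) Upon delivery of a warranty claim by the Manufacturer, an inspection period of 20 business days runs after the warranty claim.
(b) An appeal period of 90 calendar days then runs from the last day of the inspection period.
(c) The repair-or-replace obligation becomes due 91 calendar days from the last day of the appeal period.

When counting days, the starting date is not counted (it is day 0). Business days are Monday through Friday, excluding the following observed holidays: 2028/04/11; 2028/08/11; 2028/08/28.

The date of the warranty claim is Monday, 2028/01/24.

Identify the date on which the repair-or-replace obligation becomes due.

The last day of the inspection period: counting 20 business days from Monday, 2028/01/24 (Jan 25, Jan 26, Jan 27, Jan 28, …, Feb 17, Feb 18, Feb 21, skipping weekends) reaches Monday, 2028/02/21.
The last day of the appeal period: 2028/02/21 + 90 days = 2028/05/21.
Adding 91 calendar days to 2028/05/21 gives 2028/08/20, which is the date on which the repair-or-replace obligation becomes due.

2028/08/20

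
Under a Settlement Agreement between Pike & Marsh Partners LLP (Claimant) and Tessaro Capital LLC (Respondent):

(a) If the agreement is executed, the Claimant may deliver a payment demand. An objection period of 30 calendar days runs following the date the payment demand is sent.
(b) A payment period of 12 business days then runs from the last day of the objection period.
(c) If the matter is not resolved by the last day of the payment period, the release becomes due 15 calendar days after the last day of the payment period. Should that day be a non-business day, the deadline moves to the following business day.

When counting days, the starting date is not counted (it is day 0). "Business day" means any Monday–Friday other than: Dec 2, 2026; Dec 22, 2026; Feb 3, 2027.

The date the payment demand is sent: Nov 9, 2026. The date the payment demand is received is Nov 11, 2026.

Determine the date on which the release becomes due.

The last day of the objection period: Nov 9, 2026 + 30 days = Dec 9, 2026.
From Wednesday, Dec 9, 2026, 12 business days (Dec 10, Dec 11, Dec 14, Dec 15, …, Dec 24, Dec 25, Dec 28, skipping weekends and the listed holiday on Dec 22) brings us to Monday, Dec 28, 2026, which is the last day of the payment period.
The date on which the release becomes due: 15 calendar days after Dec 28, 2026 is Jan 12, 2027. Jan 12, 2027 is a Tuesday and is not a listed holiday, so no roll-forward applies.

Jan 12, 2027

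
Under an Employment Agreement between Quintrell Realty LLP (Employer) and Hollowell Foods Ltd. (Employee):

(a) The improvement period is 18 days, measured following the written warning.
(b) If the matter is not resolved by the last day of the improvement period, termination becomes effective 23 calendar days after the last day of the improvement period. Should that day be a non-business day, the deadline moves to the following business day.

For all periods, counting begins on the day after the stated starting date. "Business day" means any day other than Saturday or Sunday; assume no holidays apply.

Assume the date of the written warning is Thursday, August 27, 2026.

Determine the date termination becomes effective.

The last day of the improvement period: August 27, 2026 + 18 days = September 14, 2026.
The date termination becomes effective: September 14, 2026 + 23 days = October 7, 2026. October 7, 2026 is a Wednesday, so no roll-forward applies.

October 7, 2026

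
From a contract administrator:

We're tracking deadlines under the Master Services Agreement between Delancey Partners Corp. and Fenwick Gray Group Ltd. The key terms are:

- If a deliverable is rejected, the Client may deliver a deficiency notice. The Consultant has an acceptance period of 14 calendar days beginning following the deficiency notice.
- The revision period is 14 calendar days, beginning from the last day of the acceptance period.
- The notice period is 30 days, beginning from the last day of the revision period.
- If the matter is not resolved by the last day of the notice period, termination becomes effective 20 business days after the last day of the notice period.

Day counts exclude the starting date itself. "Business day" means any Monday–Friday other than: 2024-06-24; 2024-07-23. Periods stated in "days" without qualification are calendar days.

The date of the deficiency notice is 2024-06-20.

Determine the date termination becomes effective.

The last day of the acceptance period: 14 calendar days after 2024-06-20 is 2024-07-04.
The last day of the revision period: 2024-07-04 + 14 days = 2024-07-18.
The last day of the notice period: 30 calendar days after 2024-07-18 is 2024-08-17.
The date termination becomes effective: 20 business days after Saturday, 2024-08-17, skipping weekends — Aug 19, Aug 20, Aug 21, Aug 22, …, Sep 11, Sep 12, Sep 13 — lands on Friday, 2024-09-13.

2024-09-13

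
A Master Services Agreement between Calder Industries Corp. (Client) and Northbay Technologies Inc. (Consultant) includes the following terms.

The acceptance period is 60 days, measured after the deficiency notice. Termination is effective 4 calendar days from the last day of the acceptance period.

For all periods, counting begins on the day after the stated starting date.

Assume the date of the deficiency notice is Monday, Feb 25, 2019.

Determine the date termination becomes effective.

Apr 30, 2019

The last day of the acceptance period: Feb 25, 2019 + 60 days = Apr 26, 2019.
The date termination becomes effective: 4 calendar days after Apr 26, 2019 is Apr 30, 2019.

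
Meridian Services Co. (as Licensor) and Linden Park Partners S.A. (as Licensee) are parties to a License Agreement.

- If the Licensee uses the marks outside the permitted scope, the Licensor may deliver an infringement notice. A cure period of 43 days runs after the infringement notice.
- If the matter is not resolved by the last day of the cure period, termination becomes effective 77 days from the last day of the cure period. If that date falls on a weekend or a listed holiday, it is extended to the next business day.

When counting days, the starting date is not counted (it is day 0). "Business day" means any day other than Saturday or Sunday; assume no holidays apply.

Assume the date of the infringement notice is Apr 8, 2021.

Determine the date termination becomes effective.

Adding 43 calendar days to Apr 8, 2021 gives May 21, 2021, which is the last day of the cure period.
The date termination becomes effective: 77 calendar days after May 21, 2021 is Aug 6, 2021. Aug 6, 2021 is a Friday, so no roll-forward applies.

Aug 6, 2021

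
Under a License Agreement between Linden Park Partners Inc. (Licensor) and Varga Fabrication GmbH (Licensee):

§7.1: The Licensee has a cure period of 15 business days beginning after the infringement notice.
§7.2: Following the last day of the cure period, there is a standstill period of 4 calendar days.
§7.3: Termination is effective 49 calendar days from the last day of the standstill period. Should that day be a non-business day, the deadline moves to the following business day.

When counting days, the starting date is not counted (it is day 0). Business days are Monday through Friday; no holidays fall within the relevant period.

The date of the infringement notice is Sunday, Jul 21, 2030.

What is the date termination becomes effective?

Oct 1, 2030

The last day of the cure period: counting 15 business days from Sunday, Jul 21, 2030 (Jul 22, Jul 23, Jul 24, Jul 25, …, Aug 7, Aug 8, Aug 9, skipping weekends) reaches Friday, Aug 9, 2030.
The last day of the standstill period: Aug 9, 2030 + 4 days = Aug 13, 2030.
Adding 49 calendar days to Aug 13, 2030 gives Oct 1, 2030, which is the date termination becomes effective. Oct 1, 2030 is a Tuesday, so no roll-forward applies.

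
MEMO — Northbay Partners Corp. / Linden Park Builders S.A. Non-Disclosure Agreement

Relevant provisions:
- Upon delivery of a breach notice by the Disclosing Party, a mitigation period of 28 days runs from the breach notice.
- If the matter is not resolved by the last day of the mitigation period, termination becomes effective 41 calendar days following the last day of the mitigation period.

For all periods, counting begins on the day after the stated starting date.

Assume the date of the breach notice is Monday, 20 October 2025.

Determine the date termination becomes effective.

The last day of the mitigation period: 20 October 2025 + 28 days = 17 November 2025.
The date termination becomes effective: 17 November 2025 + 41 days = 28 December 2025.

28 December 2025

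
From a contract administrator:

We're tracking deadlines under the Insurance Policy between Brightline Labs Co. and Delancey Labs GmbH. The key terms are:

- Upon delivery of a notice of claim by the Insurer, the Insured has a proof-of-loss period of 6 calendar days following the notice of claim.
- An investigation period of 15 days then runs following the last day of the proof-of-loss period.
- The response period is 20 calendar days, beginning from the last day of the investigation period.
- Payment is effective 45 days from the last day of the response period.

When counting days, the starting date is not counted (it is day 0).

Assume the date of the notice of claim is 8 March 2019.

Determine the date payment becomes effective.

2 June 2019

Adding 6 calendar days to 8 March 2019 gives 14 March 2019, which is the last day of the proof-of-loss period.
The last day of the investigation period: 14 March 2019 + 15 days = 29 March 2019.
The last day of the response period: 29 March 2019 + 20 days = 18 April 2019.
The date payment becomes effective: 45 calendar days after 18 April 2019 is 2 June 2019.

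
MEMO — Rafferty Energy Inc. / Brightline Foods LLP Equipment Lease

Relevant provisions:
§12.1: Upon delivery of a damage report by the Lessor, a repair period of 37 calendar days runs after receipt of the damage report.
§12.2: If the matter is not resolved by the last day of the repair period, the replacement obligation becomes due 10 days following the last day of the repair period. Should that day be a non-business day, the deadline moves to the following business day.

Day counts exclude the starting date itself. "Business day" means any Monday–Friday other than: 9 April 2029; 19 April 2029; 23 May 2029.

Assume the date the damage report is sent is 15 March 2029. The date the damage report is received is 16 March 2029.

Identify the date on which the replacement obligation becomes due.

The last day of the repair period: 16 March 2029 + 37 days = 22 April 2029.
The date on which the replacement obligation becomes due: 10 calendar days after 22 April 2029 is 2 May 2029. 2 May 2029 is a Wednesday and is not a listed holiday, so no roll-forward applies.

2 May 2029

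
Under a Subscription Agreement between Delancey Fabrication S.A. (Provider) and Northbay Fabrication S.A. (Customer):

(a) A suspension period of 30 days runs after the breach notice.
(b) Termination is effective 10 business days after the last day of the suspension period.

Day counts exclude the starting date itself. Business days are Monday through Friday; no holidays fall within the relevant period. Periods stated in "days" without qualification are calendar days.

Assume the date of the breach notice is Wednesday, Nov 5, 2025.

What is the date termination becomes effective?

The last day of the suspension period: 30 calendar days after Nov 5, 2025 is Dec 5, 2025.
From Friday, Dec 5, 2025, 10 business days (Dec 8, Dec 9, Dec 10, Dec 11, Dec 12, Dec 15, Dec 16, Dec 17, Dec 18, Dec 19, skipping weekends) brings us to Friday, Dec 19, 2025, which is the date termination becomes effective.

Dec 19, 2025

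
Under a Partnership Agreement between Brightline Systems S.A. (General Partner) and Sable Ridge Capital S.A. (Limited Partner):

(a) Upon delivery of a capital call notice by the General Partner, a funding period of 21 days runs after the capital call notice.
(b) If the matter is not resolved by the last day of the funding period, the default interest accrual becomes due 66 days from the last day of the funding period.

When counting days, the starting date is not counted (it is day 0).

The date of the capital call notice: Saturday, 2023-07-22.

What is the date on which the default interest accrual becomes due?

The last day of the funding period: 21 calendar days after 2023-07-22 is 2023-08-12.
Adding 66 calendar days to 2023-08-12 gives 2023-10-17, which is the date on which the default interest accrual becomes due.

2023-10-17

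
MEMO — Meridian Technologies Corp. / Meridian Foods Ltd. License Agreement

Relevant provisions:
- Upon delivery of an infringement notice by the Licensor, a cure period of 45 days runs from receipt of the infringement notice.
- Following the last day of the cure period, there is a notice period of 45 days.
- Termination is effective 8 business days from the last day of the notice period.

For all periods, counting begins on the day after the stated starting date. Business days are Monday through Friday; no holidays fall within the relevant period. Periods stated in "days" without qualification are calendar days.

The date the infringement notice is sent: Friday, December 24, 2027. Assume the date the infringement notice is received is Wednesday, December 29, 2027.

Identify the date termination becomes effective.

April 7, 2028

The last day of the cure period: 45 calendar days after December 29, 2027 is February 12, 2028.
The last day of the notice period: February 12, 2028 + 45 days = March 28, 2028.
The date termination becomes effective: counting 8 business days from Tuesday, March 28, 2028 (Mar 29, Mar 30, Mar 31, Apr 3, Apr 4, Apr 5, Apr 6, Apr 7, skipping weekends) reaches Friday, April 7, 2028.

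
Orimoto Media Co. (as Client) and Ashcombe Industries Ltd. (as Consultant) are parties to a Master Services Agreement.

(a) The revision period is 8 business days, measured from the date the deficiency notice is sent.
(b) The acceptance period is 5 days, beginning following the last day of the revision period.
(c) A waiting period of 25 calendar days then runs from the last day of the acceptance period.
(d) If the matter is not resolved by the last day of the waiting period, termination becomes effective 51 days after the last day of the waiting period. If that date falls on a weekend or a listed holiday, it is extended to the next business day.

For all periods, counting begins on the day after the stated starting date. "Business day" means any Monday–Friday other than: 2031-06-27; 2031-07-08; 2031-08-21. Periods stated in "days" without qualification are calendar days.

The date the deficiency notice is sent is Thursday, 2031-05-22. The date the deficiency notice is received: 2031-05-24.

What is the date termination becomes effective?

The last day of the revision period: 8 business days after Thursday, 2031-05-22, skipping weekends — May 23, May 26, May 27, May 28, May 29, May 30, Jun 2, Jun 3 — lands on Tuesday, 2031-06-03.
Adding 5 calendar days to 2031-06-03 gives 2031-06-08, which is the last day of the acceptance period.
The last day of the waiting period: 25 calendar days after 2031-06-08 is 2031-07-03.
The date termination becomes effective: 2031-07-03 + 51 days = 2031-08-23. That falls on a Saturday, so it rolls to the next business day, Monday, 2031-08-25.

2031-08-25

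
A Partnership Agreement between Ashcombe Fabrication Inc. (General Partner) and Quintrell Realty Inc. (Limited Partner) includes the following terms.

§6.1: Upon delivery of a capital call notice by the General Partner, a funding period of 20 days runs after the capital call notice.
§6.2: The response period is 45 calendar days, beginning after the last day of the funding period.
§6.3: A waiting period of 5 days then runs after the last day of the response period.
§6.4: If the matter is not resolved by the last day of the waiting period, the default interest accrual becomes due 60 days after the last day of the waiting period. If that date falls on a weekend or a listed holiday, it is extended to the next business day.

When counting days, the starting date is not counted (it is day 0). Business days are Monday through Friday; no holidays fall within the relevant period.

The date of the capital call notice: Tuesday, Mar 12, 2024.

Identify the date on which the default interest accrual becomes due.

Jul 22, 2024

The last day of the funding period: Mar 12, 2024 + 20 days = Apr 1, 2024.
Adding 45 calendar days to Apr 1, 2024 gives May 16, 2024, which is the last day of the response period.
The last day of the waiting period: 5 calendar days after May 16, 2024 is May 21, 2024.
The date on which the default interest accrual becomes due: May 21, 2024 + 60 days = Jul 20, 2024. That falls on a Saturday, so it rolls to the next business day, Monday, Jul 22, 2024.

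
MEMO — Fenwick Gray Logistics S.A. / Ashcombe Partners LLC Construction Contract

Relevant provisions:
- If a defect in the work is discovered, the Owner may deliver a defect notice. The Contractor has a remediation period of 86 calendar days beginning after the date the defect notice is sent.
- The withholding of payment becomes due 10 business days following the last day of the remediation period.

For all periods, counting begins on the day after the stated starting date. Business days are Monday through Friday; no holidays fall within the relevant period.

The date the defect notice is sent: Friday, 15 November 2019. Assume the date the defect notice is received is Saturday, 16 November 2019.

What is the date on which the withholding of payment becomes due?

The last day of the remediation period: 86 calendar days after 15 November 2019 is 9 February 2020.
The date on which the withholding of payment becomes due: 10 business days after Sunday, 9 February 2020, skipping weekends — Feb 10, Feb 11, Feb 12, Feb 13, Feb 14, Feb 17, Feb 18, Feb 19, Feb 20, Feb 21 — lands on Friday, 21 February 2020.

21 February 2020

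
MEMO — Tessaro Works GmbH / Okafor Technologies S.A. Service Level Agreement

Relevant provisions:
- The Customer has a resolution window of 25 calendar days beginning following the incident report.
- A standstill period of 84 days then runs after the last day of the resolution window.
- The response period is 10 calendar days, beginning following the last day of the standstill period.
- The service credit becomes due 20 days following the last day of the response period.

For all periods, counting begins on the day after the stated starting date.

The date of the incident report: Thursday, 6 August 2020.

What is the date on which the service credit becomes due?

The last day of the resolution window: 25 calendar days after 6 August 2020 is 31 August 2020.
Adding 84 calendar days to 31 August 2020 gives 23 November 2020, which is the last day of the standstill period.
The last day of the response period: 10 calendar days after 23 November 2020 is 3 December 2020.
The date on which the service credit becomes due: 3 December 2020 + 20 days = 23 December 2020.

23 December 2020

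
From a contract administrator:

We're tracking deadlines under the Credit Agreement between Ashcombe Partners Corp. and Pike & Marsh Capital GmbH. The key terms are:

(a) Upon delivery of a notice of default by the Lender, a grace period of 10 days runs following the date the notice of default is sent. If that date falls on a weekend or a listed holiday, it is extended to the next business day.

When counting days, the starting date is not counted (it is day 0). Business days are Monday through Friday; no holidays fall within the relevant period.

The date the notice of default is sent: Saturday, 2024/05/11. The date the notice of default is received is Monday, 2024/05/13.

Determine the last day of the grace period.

2024/05/21

Adding 10 calendar days to 2024/05/11 gives 2024/05/21, which is the last day of the grace period. 2024/05/21 is a Tuesday, so no roll-forward applies.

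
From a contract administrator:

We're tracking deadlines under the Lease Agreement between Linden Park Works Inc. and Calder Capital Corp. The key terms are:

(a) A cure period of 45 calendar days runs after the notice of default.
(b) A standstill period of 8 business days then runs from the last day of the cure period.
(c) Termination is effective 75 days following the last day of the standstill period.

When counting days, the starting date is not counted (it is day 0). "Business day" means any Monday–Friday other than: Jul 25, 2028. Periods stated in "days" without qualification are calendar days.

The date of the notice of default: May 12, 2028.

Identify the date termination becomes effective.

Sep 19, 2028

Adding 45 calendar days to May 12, 2028 gives Jun 26, 2028, which is the last day of the cure period.
The last day of the standstill period: 8 business days after Monday, Jun 26, 2028, skipping weekends — Jun 27, Jun 28, Jun 29, Jun 30, Jul 3, Jul 4, Jul 5, Jul 6 — lands on Thursday, Jul 6, 2028.
The date termination becomes effective: Jul 6, 2028 + 75 days = Sep 19, 2028.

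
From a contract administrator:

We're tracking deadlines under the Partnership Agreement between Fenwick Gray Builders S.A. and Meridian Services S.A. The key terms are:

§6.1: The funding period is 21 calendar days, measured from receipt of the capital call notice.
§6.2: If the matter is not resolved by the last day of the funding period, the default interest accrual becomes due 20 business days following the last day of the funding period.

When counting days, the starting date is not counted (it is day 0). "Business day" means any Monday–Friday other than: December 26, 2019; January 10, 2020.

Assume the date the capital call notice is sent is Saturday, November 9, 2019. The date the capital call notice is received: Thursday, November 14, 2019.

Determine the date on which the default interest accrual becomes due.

Adding 21 calendar days to November 14, 2019 gives December 5, 2019, which is the last day of the funding period.
The date on which the default interest accrual becomes due: 20 business days after Thursday, December 5, 2019, skipping weekends and the listed holiday on Dec 26 — Dec 6, Dec 9, Dec 10, Dec 11, …, Jan 1, Jan 2, Jan 3 — lands on Friday, January 3, 2020.

January 3, 2020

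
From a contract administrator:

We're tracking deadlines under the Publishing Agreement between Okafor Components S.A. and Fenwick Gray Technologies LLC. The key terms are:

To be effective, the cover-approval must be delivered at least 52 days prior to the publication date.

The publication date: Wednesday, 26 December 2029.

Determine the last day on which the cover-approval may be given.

Counting back 52 calendar days from 26 December 2029 gives 4 November 2029.

4 November 2029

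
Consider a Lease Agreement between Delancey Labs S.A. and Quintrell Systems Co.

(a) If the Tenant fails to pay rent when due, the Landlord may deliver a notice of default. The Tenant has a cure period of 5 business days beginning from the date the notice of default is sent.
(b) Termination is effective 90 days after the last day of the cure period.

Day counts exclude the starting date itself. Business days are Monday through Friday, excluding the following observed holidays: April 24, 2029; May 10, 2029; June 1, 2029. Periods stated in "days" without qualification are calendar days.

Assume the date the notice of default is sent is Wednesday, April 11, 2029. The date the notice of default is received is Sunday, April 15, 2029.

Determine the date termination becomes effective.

The last day of the cure period: counting 5 business days from Wednesday, April 11, 2029 (Apr 12, Apr 13, Apr 16, Apr 17, Apr 18, skipping weekends) reaches Wednesday, April 18, 2029.
The date termination becomes effective: April 18, 2029 + 90 days = July 17, 2029.

July 17, 2029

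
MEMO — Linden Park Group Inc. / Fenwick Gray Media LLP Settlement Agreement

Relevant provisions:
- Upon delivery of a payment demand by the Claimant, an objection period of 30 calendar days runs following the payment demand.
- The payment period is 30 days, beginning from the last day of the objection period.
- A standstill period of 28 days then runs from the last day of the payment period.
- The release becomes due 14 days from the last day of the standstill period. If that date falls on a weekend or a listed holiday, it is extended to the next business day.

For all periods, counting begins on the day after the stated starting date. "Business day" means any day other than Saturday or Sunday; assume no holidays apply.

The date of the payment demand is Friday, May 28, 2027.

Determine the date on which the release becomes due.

Sep 7, 2027

The last day of the objection period: May 28, 2027 + 30 days = Jun 27, 2027.
The last day of the payment period: Jun 27, 2027 + 30 days = Jul 27, 2027.
Adding 28 calendar days to Jul 27, 2027 gives Aug 24, 2027, which is the last day of the standstill period.
The date on which the release becomes due: 14 calendar days after Aug 24, 2027 is Sep 7, 2027. Sep 7, 2027 is a Tuesday, so no roll-forward applies.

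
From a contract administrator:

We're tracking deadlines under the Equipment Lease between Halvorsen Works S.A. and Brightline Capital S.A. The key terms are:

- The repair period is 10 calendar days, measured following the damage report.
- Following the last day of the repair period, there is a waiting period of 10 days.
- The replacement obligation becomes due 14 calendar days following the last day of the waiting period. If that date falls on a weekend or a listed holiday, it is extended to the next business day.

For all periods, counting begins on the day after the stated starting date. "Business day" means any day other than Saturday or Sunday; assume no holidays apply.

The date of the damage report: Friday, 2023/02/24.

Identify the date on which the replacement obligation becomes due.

2023/03/30

Adding 10 calendar days to 2023/02/24 gives 2023/03/06, which is the last day of the repair period.
The last day of the waiting period: 10 calendar days after 2023/03/06 is 2023/03/16.
The date on which the replacement obligation becomes due: 14 calendar days after 2023/03/16 is 2023/03/30. 2023/03/30 is a Thursday, so no roll-forward applies.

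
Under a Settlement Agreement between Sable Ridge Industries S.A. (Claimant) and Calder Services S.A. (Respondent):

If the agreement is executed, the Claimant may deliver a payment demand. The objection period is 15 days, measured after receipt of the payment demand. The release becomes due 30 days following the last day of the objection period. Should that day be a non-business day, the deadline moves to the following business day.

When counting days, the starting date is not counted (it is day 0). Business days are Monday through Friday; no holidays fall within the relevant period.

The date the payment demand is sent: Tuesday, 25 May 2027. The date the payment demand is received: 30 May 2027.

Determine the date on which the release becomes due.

14 July 2027

The last day of the objection period: 15 calendar days after 30 May 2027 is 14 June 2027.
The date on which the release becomes due: 14 June 2027 + 30 days = 14 July 2027. 14 July 2027 is a Wednesday, so no roll-forward applies.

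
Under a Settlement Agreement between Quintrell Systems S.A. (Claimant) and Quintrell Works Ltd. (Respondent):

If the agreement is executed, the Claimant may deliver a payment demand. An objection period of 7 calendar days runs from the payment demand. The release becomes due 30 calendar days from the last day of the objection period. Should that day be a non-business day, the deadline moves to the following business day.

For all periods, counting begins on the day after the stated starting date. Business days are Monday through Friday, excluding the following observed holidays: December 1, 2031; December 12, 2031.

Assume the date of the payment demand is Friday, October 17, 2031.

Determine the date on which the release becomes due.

November 24, 2031

Adding 7 calendar days to October 17, 2031 gives October 24, 2031, which is the last day of the objection period.
The date on which the release becomes due: 30 calendar days after October 24, 2031 is November 23, 2031. That falls on a Sunday, so it rolls to the next business day, Monday, November 24, 2031.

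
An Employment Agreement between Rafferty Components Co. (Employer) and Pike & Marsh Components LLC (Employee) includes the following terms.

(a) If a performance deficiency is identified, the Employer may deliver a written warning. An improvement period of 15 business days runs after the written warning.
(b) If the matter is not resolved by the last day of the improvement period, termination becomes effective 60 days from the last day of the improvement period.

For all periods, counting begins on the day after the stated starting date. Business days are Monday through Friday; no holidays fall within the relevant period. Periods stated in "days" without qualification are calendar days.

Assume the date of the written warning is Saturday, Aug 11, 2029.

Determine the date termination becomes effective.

Oct 30, 2029

The last day of the improvement period: 15 business days after Saturday, Aug 11, 2029, skipping weekends — Aug 13, Aug 14, Aug 15, Aug 16, …, Aug 29, Aug 30, Aug 31 — lands on Friday, Aug 31, 2029.
The date termination becomes effective: 60 calendar days after Aug 31, 2029 is Oct 30, 2029.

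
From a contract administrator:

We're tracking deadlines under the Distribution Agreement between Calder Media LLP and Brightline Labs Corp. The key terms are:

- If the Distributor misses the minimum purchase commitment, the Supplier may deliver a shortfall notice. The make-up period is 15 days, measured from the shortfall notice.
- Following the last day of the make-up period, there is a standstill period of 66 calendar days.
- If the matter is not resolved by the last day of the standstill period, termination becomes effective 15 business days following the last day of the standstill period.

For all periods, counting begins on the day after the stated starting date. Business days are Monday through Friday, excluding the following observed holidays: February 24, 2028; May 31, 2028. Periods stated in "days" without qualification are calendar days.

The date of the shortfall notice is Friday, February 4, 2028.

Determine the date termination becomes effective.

May 16, 2028

Adding 15 calendar days to February 4, 2028 gives February 19, 2028, which is the last day of the make-up period.
The last day of the standstill period: February 19, 2028 + 66 days = April 25, 2028.
From Tuesday, April 25, 2028, 15 business days (Apr 26, Apr 27, Apr 28, May 1, …, May 12, May 15, May 16, skipping weekends) brings us to Tuesday, May 16, 2028, which is the date termination becomes effective.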